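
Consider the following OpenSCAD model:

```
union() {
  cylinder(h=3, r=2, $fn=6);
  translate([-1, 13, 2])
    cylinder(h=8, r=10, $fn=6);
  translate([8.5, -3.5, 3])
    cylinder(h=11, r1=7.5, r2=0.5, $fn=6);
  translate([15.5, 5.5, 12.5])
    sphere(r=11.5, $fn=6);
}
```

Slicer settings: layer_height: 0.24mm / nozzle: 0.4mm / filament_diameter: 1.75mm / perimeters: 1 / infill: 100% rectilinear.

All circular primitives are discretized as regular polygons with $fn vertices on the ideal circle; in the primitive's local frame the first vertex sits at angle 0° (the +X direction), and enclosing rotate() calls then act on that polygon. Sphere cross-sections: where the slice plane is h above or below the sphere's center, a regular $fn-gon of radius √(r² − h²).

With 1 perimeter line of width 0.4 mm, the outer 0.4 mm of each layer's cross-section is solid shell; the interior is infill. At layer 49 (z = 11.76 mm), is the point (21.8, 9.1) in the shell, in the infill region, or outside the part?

At z = 11.76 mm: the cylinder does not reach this height (z outside [0, 3]); the cylinder at (-1, 13) is absent (z outside [2, 10]); the cone at (8.5, -3.5) contributes a regular 6-gon of circumradius 1.925 (interpolated between r1=7.5 and r2=0.5 at t=0.796); the r=11.5 sphere at (15.5, 5.5) contributes a regular 6-gon of circumradius √(11.5²−0.74²) = 11.476; Merging all regions: the regions partially overlap (shared area 2.63 mm²), so overlapping operands fuse into one piece — 1 connected region. Overall, the cross-section is a single solid region. The nearest boundary edge runs (21.24, 15.44)→(26.98, 5.50); distance from the point to it = 2.68 mm. The point is inside the cross-section and 2.68 mm from the nearest boundary — more than the 0.4 mm shell width (1 × 0.4), so it's in the infill interior.

infill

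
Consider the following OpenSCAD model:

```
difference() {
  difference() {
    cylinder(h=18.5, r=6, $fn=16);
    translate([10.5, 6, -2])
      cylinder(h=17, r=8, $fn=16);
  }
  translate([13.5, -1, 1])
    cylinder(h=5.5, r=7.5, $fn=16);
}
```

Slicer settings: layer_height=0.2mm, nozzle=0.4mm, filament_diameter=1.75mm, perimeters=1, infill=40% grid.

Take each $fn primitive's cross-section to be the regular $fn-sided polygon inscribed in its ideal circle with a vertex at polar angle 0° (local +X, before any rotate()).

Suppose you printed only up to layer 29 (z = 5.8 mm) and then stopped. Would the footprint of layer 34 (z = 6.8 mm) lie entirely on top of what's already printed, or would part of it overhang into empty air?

entirely on top

Compare the two slices. At z = 5.8: the r=6 cylinder contributes a regular 16-gon of circumradius 6 (area = (16/2)·6.000²·sin(360°/16) = 110.21 mm²); the cylinder at (10.5, 6): section is a regular 16-gon, circumradius r=8 (area = (16/2)·8.000²·sin(360°/16) = 195.93 mm²); Subtracting the remaining from the first: starting from the r=6 cylinder (110.21 mm²), the r=8 cylinder at (10.5, 6) partially overlaps it — only the 7.69 mm² overlap (of its 195.93 mm²) is removed, clipping the outline — area = 102.52 mm²; the r=7.5 cylinder at (13.5, -1) contributes a regular 16-gon of circumradius 7.5 (area = (16/2)·7.500²·sin(360°/16) = 172.21 mm²); Taking the first minus the rest: starting from the result so far (102.52 mm²), the r=7.5 cylinder at (13.5, -1) misses the remaining region (no effect) — area = 102.52 mm². At z = 6.8: the cylinder: section is a regular 16-gon, circumradius r=6 (area = (16/2)·6.000²·sin(360°/16) = 110.21 mm²); the r=8 cylinder at (10.5, 6) gives a regular 16-gon of circumradius 8 (constant along its height) (area = (16/2)·8.000²·sin(360°/16) = 195.93 mm²); Taking the first minus the rest: starting from the r=6 cylinder (110.21 mm²), the r=8 cylinder at (10.5, 6) partially overlaps it — only the 7.69 mm² overlap (of its 195.93 mm²) is removed, clipping the outline — area = 102.52 mm²; the cylinder at (13.5, -1) is not intersected at this z (z outside [1, 6.5]); Subtracting the remaining from the first: none of the subtracted shapes is present at this height, so the result so far is unchanged — area = 102.52 mm². Checking containment: the cross-section at z = 6.8 is a subset of the cross-section at z = 5.8.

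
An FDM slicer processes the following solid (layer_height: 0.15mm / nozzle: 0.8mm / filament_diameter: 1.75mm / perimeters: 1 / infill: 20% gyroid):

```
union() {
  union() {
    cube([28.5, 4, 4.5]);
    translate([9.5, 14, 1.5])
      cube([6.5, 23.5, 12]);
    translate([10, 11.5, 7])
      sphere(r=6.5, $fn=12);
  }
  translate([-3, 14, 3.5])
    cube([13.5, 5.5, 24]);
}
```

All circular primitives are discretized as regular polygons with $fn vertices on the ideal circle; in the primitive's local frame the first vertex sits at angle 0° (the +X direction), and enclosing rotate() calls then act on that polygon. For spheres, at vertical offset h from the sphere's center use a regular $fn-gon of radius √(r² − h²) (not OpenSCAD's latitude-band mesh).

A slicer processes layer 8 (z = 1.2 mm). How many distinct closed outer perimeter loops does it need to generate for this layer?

2

At z = 1.2 mm: the 28.5×4 cube contributes its full rectangle; the cube at (9.5, 14) does not reach this height (z outside [1.5, 13.5]); the r=6.5 sphere at (10, 11.5) contributes a regular 12-gon of circumradius √(6.5²−5.8²) = 2.934; Taking the union: the 2 present regions are separate (no shared area or edge), so areas and boundary lengths simply add and each stays a separate island — 2 connected regions; the cube at (-3, 14) does not reach this height (z outside [3.5, 27.5]); Merging all regions: only the result so far is present, so the union is just that shape — 2 connected regions. The result has 2 disconnected regions.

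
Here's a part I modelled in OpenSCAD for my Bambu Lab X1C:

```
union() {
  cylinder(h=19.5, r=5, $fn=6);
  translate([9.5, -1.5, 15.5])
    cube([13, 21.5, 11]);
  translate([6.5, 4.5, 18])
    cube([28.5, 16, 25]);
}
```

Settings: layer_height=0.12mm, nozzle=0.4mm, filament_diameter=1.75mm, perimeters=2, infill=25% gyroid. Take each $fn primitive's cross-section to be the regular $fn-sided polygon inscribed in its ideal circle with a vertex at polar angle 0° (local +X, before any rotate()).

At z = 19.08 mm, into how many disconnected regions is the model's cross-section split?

At z = 19.08 mm: the r=5 cylinder gives a regular 6-gon of circumradius 5 (constant along its height); the cube at (9.5, -1.5) (footprint 13×21.5) is included at this height; the cube at (6.5, 4.5) is present — its section is the full 28.5×16 rectangle; Merging all regions: the regions partially overlap (shared area 201.50 mm²), so overlapping operands fuse into one piece — 2 connected regions. The result has 2 disconnected regions.

2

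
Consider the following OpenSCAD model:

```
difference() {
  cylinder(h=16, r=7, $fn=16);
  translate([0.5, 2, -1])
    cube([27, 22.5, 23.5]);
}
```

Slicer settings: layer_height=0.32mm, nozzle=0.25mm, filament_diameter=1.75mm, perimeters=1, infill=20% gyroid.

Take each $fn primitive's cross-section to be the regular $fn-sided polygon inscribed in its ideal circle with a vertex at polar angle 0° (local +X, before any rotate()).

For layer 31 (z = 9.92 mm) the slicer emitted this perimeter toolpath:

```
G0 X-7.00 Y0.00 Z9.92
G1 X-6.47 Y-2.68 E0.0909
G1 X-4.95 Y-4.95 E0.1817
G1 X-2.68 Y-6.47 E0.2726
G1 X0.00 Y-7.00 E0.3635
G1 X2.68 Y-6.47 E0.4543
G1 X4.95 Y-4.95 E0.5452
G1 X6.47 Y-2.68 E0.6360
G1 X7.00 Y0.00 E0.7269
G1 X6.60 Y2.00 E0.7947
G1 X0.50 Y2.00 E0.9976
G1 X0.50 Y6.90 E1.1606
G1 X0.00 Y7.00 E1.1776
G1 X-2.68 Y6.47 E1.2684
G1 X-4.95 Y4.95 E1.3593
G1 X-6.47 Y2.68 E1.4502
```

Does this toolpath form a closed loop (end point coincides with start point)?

Start point (G0): (-7.00, 0.00). End point (last G1): the path does not return to the start — open.

no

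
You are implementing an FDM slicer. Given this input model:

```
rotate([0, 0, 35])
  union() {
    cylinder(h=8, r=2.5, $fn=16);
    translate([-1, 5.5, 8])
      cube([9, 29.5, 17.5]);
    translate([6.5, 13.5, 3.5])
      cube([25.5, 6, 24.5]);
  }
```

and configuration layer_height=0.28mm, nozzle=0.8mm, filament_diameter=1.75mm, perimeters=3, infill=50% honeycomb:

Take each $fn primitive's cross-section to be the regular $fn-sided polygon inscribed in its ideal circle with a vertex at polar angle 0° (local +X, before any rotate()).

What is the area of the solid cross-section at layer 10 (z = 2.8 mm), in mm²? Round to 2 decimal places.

At z = 2.8 mm: the r=2.5 cylinder gives a regular 16-gon of circumradius 2.5 (constant along its height) (area = (16/2)·2.500²·sin(360°/16) = 19.13 mm²); the cube at (-1, 5.5) does not reach this height (z outside [8, 25.5]); the cube at (6.5, 13.5) is not intersected at this z (z outside [3.5, 28]); Combining (union): only the r=2.5 cylinder is present, so the union is just that shape — area = 19.13 mm²; (whole slice rotated 35° about Z — lengths, areas and connectivity unchanged). Overall, the cross-section is a single solid region. Net area = 19.13 mm².

19.13 mm²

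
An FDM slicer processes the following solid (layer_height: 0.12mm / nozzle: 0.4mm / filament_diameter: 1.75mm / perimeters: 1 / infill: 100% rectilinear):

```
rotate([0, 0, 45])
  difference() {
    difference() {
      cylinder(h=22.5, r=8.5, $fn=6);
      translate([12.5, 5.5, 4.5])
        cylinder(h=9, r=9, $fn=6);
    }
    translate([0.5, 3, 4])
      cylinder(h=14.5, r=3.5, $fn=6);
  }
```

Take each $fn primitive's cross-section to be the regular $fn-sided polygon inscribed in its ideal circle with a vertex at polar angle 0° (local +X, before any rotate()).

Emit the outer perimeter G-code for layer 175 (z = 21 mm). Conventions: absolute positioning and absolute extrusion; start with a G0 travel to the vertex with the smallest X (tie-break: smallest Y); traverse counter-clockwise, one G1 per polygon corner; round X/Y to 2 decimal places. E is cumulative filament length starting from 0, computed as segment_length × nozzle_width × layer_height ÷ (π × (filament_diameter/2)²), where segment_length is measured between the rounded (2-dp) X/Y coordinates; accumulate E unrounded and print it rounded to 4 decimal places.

G0 X-8.21 Y2.20 Z21.00
G1 X-6.01 Y-6.01 E0.1696
G1 X2.20 Y-8.21 E0.3392
G1 X8.21 Y-2.20 E0.5089
G1 X6.01 Y6.01 E0.6785
G1 X-2.20 Y8.21 E0.8481
G1 X-8.21 Y2.20 E1.0177

At z = 21 mm: the r=8.5 cylinder gives a regular 6-gon of circumradius 8.5 (constant along its height); the cylinder at (12.5, 5.5) does not reach this height (z outside [4.5, 13.5]); Taking the first minus the rest: none of the subtracted shapes is present at this height, so the r=8.5 cylinder is unchanged — 1 connected region; the cylinder at (0.5, 3) does not reach this height (z outside [4, 18.5]); Subtracting the remaining from the first: none of the subtracted shapes is present at this height, so that combined region is unchanged — 1 connected region; (whole slice rotated 45° about Z — lengths, areas and connectivity unchanged). The outline is a single polygon with 6 vertices. Extrusion per mm of travel: 0.4 × 0.12 / (π × 0.875²) = 0.019956. Accumulating E over each segment gives final E = 1.0177.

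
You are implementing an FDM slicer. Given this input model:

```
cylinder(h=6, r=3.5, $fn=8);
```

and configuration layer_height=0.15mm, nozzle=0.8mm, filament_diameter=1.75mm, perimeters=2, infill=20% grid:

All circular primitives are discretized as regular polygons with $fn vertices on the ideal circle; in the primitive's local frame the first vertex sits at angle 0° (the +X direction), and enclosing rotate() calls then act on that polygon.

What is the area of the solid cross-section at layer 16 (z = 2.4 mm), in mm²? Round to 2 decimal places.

34.65 mm²

At z = 2.4 mm: the cylinder: section is a regular 8-gon, circumradius r=3.5 (area = (8/2)·3.500²·sin(360°/8) = 34.65 mm²). Overall, the cross-section is a single solid region. Net area = 34.65 mm².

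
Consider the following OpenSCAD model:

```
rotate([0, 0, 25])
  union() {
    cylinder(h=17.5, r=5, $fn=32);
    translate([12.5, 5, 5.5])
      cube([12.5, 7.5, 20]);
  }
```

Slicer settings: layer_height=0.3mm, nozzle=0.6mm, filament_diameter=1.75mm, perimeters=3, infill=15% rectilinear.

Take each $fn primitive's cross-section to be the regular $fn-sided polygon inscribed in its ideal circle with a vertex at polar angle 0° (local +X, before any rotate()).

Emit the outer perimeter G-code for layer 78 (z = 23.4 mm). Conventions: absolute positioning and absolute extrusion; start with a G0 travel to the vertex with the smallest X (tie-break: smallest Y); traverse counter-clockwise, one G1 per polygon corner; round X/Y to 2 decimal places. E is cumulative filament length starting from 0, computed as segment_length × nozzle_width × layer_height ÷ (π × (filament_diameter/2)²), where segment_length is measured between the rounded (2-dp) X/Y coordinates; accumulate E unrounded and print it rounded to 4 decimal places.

G0 X6.05 Y16.61 Z23.40
G1 X9.22 Y9.81 E0.5615
G1 X20.54 Y15.10 E1.4965
G1 X17.37 Y21.89 E2.0573
G1 X6.05 Y16.61 E2.9921

At z = 23.4 mm: the cylinder does not reach this height (z outside [0, 17.5]); the cube at (12.5, 5) (footprint 12.5×7.5) is included at this height; Taking the union: only the 12.5×7.5 cube at (12.5, 5) is present, so the union is just that shape — 1 connected region; (rotated 25° about Z; rotation is an isometry so areas/perimeters/island counts are preserved). The outline is a single polygon with 4 vertices. Extrusion per mm of travel: 0.6 × 0.3 / (π × 0.875²) = 0.074835. Accumulating E over each segment gives final E = 2.9921.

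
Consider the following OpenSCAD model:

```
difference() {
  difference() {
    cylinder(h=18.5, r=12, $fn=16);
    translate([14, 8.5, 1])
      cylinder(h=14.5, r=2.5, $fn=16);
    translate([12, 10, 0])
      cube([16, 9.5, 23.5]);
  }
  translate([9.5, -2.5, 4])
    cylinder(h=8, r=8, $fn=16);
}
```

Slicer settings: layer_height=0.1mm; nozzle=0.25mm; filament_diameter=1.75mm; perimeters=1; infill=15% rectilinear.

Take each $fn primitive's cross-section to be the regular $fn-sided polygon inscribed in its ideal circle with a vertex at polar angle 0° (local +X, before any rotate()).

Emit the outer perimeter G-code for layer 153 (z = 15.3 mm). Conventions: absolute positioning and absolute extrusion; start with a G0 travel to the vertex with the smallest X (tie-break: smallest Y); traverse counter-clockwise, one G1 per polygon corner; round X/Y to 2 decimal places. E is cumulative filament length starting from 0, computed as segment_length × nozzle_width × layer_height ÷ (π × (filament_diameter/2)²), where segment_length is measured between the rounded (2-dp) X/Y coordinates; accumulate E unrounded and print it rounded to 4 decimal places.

G0 X-12.00 Y0.00 Z15.30
G1 X-11.09 Y-4.59 E0.0486
G1 X-8.49 Y-8.49 E0.0974
G1 X-4.59 Y-11.09 E0.1461
G1 X0.00 Y-12.00 E0.1947
G1 X4.59 Y-11.09 E0.2433
G1 X8.49 Y-8.49 E0.2921
G1 X11.09 Y-4.59 E0.3408
G1 X12.00 Y0.00 E0.3894
G1 X11.09 Y4.59 E0.4381
G1 X8.49 Y8.49 E0.4868
G1 X4.59 Y11.09 E0.5355
G1 X0.00 Y12.00 E0.5841
G1 X-4.59 Y11.09 E0.6328
G1 X-8.49 Y8.49 E0.6815
G1 X-11.09 Y4.59 E0.7302
G1 X-12.00 Y0.00 E0.7788

At z = 15.3 mm: the r=12 cylinder gives a regular 16-gon of circumradius 12 (constant along its height); the r=2.5 cylinder at (14, 8.5) gives a regular 16-gon of circumradius 2.5 (constant along its height); the 16×9.5 cube at (12, 10) contributes its full rectangle; Subtracting the remaining from the first: starting from the r=12 cylinder, the r=2.5 cylinder at (14, 8.5) misses the remaining region (no effect); the 16×9.5 cube at (12, 10) misses the remaining region (no effect) — 1 connected region; the cylinder at (9.5, -2.5) is absent (z outside [4, 12]); Subtracting the remaining from the first: none of the subtracted shapes is present at this height, so the result so far is unchanged — 1 connected region. The outline is a single polygon with 16 vertices. Extrusion per mm of travel: 0.25 × 0.1 / (π × 0.875²) = 0.010394. Accumulating E over each segment gives final E = 0.7788.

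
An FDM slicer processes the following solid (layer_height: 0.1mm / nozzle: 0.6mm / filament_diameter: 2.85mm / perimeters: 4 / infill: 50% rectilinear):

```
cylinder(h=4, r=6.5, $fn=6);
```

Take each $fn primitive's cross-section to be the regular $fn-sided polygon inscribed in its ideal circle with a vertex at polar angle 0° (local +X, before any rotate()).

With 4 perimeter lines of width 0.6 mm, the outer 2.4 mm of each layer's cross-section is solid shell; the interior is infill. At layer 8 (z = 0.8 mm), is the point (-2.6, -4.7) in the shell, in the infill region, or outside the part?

At z = 0.8 mm: the cylinder: section is a regular 6-gon, circumradius r=6.5. Overall, the cross-section is a single solid region. The nearest boundary edge runs (-3.25, -5.63)→(3.25, -5.63); distance from the point to it = 0.93 mm. The point is inside the cross-section, 0.93 mm from the nearest boundary — within the 2.4 mm shell band (4 × 0.6).

shell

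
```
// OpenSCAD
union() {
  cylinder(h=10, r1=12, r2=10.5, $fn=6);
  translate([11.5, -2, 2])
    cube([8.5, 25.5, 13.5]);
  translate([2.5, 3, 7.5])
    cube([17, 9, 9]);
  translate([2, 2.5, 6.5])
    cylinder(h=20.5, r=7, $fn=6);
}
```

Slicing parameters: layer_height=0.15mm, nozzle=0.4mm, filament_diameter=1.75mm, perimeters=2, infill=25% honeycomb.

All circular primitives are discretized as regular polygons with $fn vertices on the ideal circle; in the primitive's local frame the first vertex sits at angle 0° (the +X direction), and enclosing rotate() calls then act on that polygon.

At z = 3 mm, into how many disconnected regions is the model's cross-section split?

At z = 3 mm: the cone contributes a regular 6-gon of circumradius 11.550 (interpolated between r1=12 and r2=10.5 at t=0.300); the cube at (11.5, -2) is present — its section is the full 8.5×25.5 rectangle; the cube at (2.5, 3) is not intersected at this z (z outside [7.5, 16.5]); the cylinder at (2, 2.5) is absent (z outside [6.5, 27]); Taking the union: the regions partially overlap (shared area 0.00 mm²), so overlapping operands fuse into one piece — 1 connected region. The result has 1 disconnected region.

1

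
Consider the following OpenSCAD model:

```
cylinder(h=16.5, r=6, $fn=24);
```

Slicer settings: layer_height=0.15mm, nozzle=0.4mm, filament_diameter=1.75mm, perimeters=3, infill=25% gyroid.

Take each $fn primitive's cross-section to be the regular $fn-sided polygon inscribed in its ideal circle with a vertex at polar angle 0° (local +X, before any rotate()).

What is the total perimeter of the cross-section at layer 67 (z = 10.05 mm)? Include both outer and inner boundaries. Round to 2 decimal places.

At z = 10.05 mm: the r=6 cylinder contributes a regular 24-gon of circumradius 6 (perimeter = 2·24·6.000·sin(180°/24) = 37.59 mm). Overall, the cross-section is a single solid region. Total boundary length (outer) = 37.59 mm.

37.59 mm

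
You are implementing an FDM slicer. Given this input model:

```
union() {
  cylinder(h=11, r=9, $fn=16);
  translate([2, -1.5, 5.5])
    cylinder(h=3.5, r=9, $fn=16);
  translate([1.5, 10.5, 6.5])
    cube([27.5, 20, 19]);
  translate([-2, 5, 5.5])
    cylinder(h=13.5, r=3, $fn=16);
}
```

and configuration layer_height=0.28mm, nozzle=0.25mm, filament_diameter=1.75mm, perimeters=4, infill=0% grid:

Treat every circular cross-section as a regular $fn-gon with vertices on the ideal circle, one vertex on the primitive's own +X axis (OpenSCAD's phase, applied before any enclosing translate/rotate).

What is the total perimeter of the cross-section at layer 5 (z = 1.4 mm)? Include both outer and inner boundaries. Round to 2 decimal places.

56.19 mm

At z = 1.4 mm: the cylinder: section is a regular 16-gon, circumradius r=9 (perimeter = 2·16·9.000·sin(180°/16) = 56.19 mm); the cylinder at (2, -1.5) is not intersected at this z (z outside [5.5, 9]); the cube at (1.5, 10.5) is not intersected at this z (z outside [6.5, 25.5]); the cylinder at (-2, 5) is not intersected at this z (z outside [5.5, 19]); Combining (union): only the r=9 cylinder is present, so the union is just that shape — boundary = 56.19 mm. Overall, the cross-section is a single solid region. Total boundary length (outer) = 56.19 mm.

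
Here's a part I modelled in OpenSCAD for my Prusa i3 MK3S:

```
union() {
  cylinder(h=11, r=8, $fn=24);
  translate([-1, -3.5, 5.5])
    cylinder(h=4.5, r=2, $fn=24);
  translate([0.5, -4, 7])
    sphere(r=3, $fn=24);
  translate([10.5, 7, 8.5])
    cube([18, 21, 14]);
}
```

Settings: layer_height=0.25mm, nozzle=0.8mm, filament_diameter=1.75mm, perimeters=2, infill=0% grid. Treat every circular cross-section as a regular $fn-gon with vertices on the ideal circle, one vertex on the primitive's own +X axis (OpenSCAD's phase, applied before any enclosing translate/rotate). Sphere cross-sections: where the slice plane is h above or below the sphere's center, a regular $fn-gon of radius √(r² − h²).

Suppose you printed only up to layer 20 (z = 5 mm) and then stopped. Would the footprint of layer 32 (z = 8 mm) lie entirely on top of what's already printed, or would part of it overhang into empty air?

Compare the two slices. At z = 5: the r=8 cylinder contributes a regular 24-gon of circumradius 8 (area = (24/2)·8.000²·sin(360°/24) = 198.77 mm²); the cylinder at (-1, -3.5) is absent (z outside [5.5, 10]); the sphere at (0.5, -4): section is a regular 24-gon, circumradius = √(r²−h²) = √(3²−2²) = 2.236 (area = (24/2)·2.236²·sin(360°/24) = 15.53 mm²); the cube at (10.5, 7) is not intersected at this z (z outside [8.5, 22.5]); Taking the union: the r=3 sphere at (0.5, -4) lies entirely inside the r=8 cylinder, so the union is just the r=8 cylinder — area = 198.77 mm². At z = 8: the r=8 cylinder gives a regular 24-gon of circumradius 8 (constant along its height) (area = (24/2)·8.000²·sin(360°/24) = 198.77 mm²); the cylinder at (-1, -3.5): section is a regular 24-gon, circumradius r=2 (area = (24/2)·2.000²·sin(360°/24) = 12.42 mm²); the r=3 sphere at (0.5, -4) slices to a regular 24-gon of circumradius 2.828 (√(r²−h²) with h=1 from center) (area = (24/2)·2.828²·sin(360°/24) = 24.85 mm²); the cube at (10.5, 7) is not intersected at this z (z outside [8.5, 22.5]); Taking the union: the regions partially overlap — summed areas 236.04 mm² minus the doubly-counted overlap 37.27 mm² gives 198.77 mm² — area = 198.77 mm². Checking containment: the cross-section at z = 8 is a subset of the cross-section at z = 5.

entirely on top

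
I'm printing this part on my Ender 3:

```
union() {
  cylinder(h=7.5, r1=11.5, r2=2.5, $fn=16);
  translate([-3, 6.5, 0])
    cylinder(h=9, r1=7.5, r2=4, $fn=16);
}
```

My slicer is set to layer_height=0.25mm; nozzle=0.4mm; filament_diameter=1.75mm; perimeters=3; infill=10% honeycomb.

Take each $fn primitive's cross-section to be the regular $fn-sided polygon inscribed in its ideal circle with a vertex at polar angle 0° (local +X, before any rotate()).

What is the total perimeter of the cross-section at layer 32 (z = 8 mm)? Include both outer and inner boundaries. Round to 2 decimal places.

27.40 mm

At z = 8 mm: the cone is absent (z outside [0, 7.5]); the cone at (-3, 6.5) contributes a regular 16-gon of circumradius 4.389 (interpolated between r1=7.5 and r2=4 at t=0.889) (perimeter = 2·16·4.389·sin(180°/16) = 27.40 mm); Merging all regions: only the cone at (-3, 6.5) is present, so the union is just that shape — boundary = 27.40 mm. Overall, the cross-section is a single solid region. Total boundary length (outer) = 27.40 mm.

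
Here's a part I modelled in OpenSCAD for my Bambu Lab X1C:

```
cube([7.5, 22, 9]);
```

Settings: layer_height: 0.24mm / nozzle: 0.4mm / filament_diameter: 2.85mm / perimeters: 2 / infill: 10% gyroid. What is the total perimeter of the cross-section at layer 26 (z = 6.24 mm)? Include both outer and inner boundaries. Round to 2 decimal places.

59.00 mm

At z = 6.24 mm: the cube is present — its section is the full 7.5×22 rectangle (perimeter 59.00 mm). Overall, the cross-section is a single solid region. Total boundary length (outer) = 59.00 mm.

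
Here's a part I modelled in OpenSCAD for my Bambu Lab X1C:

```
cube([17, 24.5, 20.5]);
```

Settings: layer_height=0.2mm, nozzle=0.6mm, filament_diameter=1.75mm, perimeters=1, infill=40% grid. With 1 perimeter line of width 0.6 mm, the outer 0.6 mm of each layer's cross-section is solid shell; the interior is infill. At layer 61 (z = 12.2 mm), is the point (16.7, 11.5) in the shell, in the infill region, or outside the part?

At z = 12.2 mm: the cube is present — its section is the full 17×24.5 rectangle. Overall, the cross-section is a single solid region. The nearest boundary edge runs (17.00, 0.00)→(17.00, 24.50); distance from the point to it = 0.30 mm. The point is inside the cross-section, 0.30 mm from the nearest boundary — within the 0.6 mm shell band (1 × 0.6).

shell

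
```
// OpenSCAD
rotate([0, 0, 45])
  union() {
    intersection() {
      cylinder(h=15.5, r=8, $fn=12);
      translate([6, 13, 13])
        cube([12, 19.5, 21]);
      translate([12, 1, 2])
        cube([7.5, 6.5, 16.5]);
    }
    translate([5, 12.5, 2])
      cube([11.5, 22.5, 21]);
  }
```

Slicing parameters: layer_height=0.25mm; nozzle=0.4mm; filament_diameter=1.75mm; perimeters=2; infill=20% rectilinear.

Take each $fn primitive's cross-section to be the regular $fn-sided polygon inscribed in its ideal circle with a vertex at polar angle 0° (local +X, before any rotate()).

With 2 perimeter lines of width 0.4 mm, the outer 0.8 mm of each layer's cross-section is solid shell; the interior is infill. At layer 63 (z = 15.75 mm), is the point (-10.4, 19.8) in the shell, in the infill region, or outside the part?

infill

At z = 15.75 mm: the cylinder does not reach this height (z outside [0, 15.5]); the 12×19.5 cube at (6, 13) contributes its full rectangle; the cube at (12, 1) is present — its section is the full 7.5×6.5 rectangle; After intersecting: at least one operand is absent at this height, so nothing remains; the 11.5×22.5 cube at (5, 12.5) contributes its full rectangle; Combining (union): only the 11.5×22.5 cube at (5, 12.5) is present, so the union is just that shape — 1 connected region; (whole slice rotated 45° about Z — lengths, areas and connectivity unchanged). Overall, the cross-section is a single solid region. Undo the 45° rotation: the query point maps to (6.647, 21.355) in the un-rotated model frame. The nearest boundary edge runs (5.00, 35.00)→(5.00, 12.50); distance from the point to it = 1.65 mm. The point is inside the cross-section and 1.65 mm from the nearest boundary — more than the 0.8 mm shell width (2 × 0.4), so it's in the infill interior.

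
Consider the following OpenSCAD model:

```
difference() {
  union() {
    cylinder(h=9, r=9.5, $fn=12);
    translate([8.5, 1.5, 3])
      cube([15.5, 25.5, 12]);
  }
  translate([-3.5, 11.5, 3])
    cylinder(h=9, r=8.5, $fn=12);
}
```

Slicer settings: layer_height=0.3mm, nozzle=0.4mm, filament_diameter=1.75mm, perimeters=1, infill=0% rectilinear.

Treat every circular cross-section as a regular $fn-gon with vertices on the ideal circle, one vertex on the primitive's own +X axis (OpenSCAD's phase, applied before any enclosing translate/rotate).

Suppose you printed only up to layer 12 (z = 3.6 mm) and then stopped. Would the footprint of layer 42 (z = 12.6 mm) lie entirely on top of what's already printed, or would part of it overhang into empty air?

entirely on top

Compare the two slices. At z = 3.6: the cylinder: section is a regular 12-gon, circumradius r=9.5 (area = (12/2)·9.500²·sin(360°/12) = 270.75 mm²); the 15.5×25.5 cube at (8.5, 1.5) contributes its full rectangle (area 395.25 mm²); Combining (union): the regions partially overlap — summed areas 666.00 mm² minus the doubly-counted overlap 0.67 mm² gives 665.33 mm² — area = 665.33 mm²; the cylinder at (-3.5, 11.5): section is a regular 12-gon, circumradius r=8.5 (area = (12/2)·8.500²·sin(360°/12) = 216.75 mm²); Taking the first minus the rest: starting from the result so far (665.33 mm²), the r=8.5 cylinder at (-3.5, 11.5) partially overlaps it — only the 49.39 mm² overlap (of its 216.75 mm²) is removed, clipping the outline — area = 615.94 mm². At z = 12.6: the cylinder is not intersected at this z (z outside [0, 9]); the cube at (8.5, 1.5) (footprint 15.5×25.5) is included at this height (area 395.25 mm²); Merging all regions: only the 15.5×25.5 cube at (8.5, 1.5) is present, so the union is just that shape — area = 395.25 mm²; the cylinder at (-3.5, 11.5) is absent (z outside [3, 12]); After the difference (first − rest): none of the subtracted shapes is present at this height, so the result so far is unchanged — area = 395.25 mm². Checking containment: the cross-section at z = 12.6 is a subset of the cross-section at z = 3.6.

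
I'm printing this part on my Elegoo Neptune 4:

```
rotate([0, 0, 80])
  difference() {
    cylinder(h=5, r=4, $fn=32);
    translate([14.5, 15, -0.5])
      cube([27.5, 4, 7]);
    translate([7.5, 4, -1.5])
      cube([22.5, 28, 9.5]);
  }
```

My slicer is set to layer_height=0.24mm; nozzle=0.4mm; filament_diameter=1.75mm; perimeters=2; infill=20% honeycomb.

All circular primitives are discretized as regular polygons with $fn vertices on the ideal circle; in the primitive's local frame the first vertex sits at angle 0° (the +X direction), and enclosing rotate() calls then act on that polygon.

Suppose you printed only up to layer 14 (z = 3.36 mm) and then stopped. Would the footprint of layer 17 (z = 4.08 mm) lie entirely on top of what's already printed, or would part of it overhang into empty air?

entirely on top

Compare the two slices. At z = 3.36: the r=4 cylinder contributes a regular 32-gon of circumradius 4 (area = (32/2)·4.000²·sin(360°/32) = 49.94 mm²); the cube at (14.5, 15) is present — its section is the full 27.5×4 rectangle (area 110.00 mm²); the 22.5×28 cube at (7.5, 4) contributes its full rectangle (area 630.00 mm²); Taking the first minus the rest: starting from the r=4 cylinder (49.94 mm²), the 27.5×4 cube at (14.5, 15) misses the remaining region (no effect); the 22.5×28 cube at (7.5, 4) misses the remaining region (no effect) — area = 49.94 mm²; (whole slice rotated 80° about Z — lengths, areas and connectivity unchanged). At z = 4.08: the r=4 cylinder gives a regular 32-gon of circumradius 4 (constant along its height) (area = (32/2)·4.000²·sin(360°/32) = 49.94 mm²); the cube at (14.5, 15) (footprint 27.5×4) is included at this height (area 110.00 mm²); the cube at (7.5, 4) (footprint 22.5×28) is included at this height (area 630.00 mm²); Taking the first minus the rest: starting from the r=4 cylinder (49.94 mm²), the 27.5×4 cube at (14.5, 15) misses the remaining region (no effect); the 22.5×28 cube at (7.5, 4) misses the remaining region (no effect) — area = 49.94 mm²; (rotated 80° about Z; rotation is an isometry so areas/perimeters/island counts are preserved). Checking containment: the cross-section at z = 4.08 is a subset of the cross-section at z = 3.36.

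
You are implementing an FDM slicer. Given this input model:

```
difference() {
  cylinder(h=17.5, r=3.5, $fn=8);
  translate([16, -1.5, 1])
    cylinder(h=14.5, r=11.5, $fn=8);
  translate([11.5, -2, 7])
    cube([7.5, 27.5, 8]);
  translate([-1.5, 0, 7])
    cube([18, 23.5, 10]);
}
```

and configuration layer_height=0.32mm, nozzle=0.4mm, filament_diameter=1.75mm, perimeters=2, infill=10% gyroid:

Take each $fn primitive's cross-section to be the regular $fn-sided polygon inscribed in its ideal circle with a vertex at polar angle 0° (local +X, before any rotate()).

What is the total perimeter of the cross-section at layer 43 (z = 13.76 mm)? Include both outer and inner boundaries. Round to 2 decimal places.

22.33 mm

At z = 13.76 mm: the r=3.5 cylinder contributes a regular 8-gon of circumradius 3.5 (perimeter = 2·8·3.500·sin(180°/8) = 21.43 mm); the r=11.5 cylinder at (16, -1.5) gives a regular 8-gon of circumradius 11.5 (constant along its height) (perimeter = 2·8·11.500·sin(180°/8) = 70.41 mm); the cube at (11.5, -2) is present — its section is the full 7.5×27.5 rectangle (perimeter 70.00 mm); the cube at (-1.5, 0) (footprint 18×23.5) is included at this height (perimeter 83.00 mm); Taking the first minus the rest: starting from the r=3.5 cylinder, the r=11.5 cylinder at (16, -1.5) misses the remaining region (no effect); the 7.5×27.5 cube at (11.5, -2) misses the remaining region (no effect); the 18×23.5 cube at (-1.5, 0) partially overlaps it — only the 13.45 mm² overlap (of its 423.00 mm²) is removed, clipping the outline — boundary = 22.33 mm. Overall, the cross-section is a single solid region. Total boundary length (outer) = 22.33 mm.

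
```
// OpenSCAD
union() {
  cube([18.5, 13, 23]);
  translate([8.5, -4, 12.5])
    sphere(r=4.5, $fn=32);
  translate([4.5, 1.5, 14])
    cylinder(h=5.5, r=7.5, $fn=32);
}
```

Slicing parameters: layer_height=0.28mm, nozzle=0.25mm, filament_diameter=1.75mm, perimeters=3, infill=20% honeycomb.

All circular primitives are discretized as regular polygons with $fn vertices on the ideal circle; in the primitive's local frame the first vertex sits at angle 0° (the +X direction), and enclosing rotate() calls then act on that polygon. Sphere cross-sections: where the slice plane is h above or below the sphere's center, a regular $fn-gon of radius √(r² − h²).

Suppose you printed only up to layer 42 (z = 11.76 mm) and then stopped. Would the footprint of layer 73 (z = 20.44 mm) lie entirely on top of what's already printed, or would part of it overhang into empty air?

entirely on top

Compare the two slices. At z = 11.76: the cube (footprint 18.5×13) is included at this height (area 240.50 mm²); the sphere at (8.5, -4): section is a regular 32-gon, circumradius = √(r²−h²) = √(4.5²−0.74²) = 4.439 (area = (32/2)·4.439²·sin(360°/32) = 61.50 mm²); the cylinder at (4.5, 1.5) does not reach this height (z outside [14, 19.5]); Taking the union: the regions partially overlap — summed areas 302.00 mm² minus the doubly-counted overlap 1.08 mm² gives 300.92 mm² — area = 300.92 mm². At z = 20.44: the cube is present — its section is the full 18.5×13 rectangle (area 240.50 mm²); the sphere at (8.5, -4) does not reach this height (|z−center|=7.940 > r=4.5); the cylinder at (4.5, 1.5) does not reach this height (z outside [14, 19.5]); Taking the union: only the 18.5×13 cube is present, so the union is just that shape — area = 240.50 mm². Checking containment: the cross-section at z = 20.44 is a subset of the cross-section at z = 11.76.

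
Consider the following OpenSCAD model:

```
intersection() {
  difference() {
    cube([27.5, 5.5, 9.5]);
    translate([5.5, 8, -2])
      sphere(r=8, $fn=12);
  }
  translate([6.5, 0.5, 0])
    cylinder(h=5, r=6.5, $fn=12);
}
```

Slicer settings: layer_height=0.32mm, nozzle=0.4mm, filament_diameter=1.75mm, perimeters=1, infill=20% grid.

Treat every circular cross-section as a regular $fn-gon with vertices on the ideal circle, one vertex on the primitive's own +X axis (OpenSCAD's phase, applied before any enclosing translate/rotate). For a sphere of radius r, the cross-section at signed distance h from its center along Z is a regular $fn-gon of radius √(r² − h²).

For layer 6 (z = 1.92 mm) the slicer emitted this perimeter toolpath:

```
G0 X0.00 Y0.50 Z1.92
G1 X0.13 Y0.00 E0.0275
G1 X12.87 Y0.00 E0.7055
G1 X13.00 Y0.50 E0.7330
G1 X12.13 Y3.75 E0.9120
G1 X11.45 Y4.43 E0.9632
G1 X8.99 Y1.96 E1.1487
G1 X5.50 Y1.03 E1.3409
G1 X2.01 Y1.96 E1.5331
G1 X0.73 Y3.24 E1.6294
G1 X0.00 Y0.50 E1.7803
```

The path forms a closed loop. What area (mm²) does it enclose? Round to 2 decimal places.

27.55 mm²

Apply the shoelace formula to the sequence of (X, Y) vertices; enclosed area = 27.55 mm².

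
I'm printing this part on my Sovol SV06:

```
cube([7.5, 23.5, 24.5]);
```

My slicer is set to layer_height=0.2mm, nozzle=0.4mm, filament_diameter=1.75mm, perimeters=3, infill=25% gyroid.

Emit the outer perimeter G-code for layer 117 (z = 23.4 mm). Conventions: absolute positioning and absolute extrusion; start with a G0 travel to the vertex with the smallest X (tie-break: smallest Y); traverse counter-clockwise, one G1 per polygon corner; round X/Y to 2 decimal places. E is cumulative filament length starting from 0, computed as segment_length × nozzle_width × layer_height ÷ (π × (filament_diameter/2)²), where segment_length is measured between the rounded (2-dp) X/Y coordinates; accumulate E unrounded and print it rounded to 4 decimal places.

At z = 23.4 mm: the cube is present — its section is the full 7.5×23.5 rectangle. The outline is a single polygon with 4 vertices. Extrusion per mm of travel: 0.4 × 0.2 / (π × 0.875²) = 0.033260. Accumulating E over each segment gives final E = 2.0621.

G0 X0.00 Y0.00 Z23.40
G1 X7.50 Y0.00 E0.2495
G1 X7.50 Y23.50 E1.0311
G1 X0.00 Y23.50 E1.2805
G1 X0.00 Y0.00 E2.0621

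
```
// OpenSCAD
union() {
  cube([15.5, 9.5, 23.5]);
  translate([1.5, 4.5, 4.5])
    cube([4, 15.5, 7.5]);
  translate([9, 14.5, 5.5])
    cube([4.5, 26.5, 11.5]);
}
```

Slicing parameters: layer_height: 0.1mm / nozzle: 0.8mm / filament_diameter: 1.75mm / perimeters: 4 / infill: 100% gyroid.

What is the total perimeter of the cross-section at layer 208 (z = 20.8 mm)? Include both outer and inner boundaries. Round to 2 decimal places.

50.00 mm

At z = 20.8 mm: the 15.5×9.5 cube contributes its full rectangle (perimeter 50.00 mm); the cube at (1.5, 4.5) does not reach this height (z outside [4.5, 12]); the cube at (9, 14.5) is not intersected at this z (z outside [5.5, 17]); Taking the union: only the 15.5×9.5 cube is present, so the union is just that shape — boundary = 50.00 mm. Overall, the cross-section is a single solid region. Total boundary length (outer) = 50.00 mm.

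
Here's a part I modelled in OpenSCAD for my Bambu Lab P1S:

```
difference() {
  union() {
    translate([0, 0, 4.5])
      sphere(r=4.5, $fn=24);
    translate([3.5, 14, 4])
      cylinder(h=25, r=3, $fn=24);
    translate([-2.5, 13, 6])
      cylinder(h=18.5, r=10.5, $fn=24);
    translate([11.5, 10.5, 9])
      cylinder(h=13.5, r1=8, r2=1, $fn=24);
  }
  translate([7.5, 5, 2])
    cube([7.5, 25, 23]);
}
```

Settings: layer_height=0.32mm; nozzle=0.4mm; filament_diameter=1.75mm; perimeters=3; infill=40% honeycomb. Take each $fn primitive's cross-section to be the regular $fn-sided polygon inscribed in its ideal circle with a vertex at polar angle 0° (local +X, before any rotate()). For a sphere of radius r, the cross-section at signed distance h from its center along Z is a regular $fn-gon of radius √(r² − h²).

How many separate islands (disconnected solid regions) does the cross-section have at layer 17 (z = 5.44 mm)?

At z = 5.44 mm: the r=4.5 sphere slices to a regular 24-gon of circumradius 4.401 (√(r²−h²) with h=0.94 from center); the r=3 cylinder at (3.5, 14) gives a regular 24-gon of circumradius 3 (constant along its height); the cylinder at (-2.5, 13) is not intersected at this z (z outside [6, 24.5]); the cone at (11.5, 10.5) is absent (z outside [9, 22.5]); Taking the union: the 2 present regions are separate (no shared area or edge), so areas and boundary lengths simply add and each stays a separate island — 2 connected regions; the cube at (7.5, 5) (footprint 7.5×25) is included at this height; Taking the first minus the rest: starting from the result so far, the 7.5×25 cube at (7.5, 5) misses the remaining region (no effect) — 2 connected regions. Overall, the cross-section has 2 separate islands. Island count = 2.

2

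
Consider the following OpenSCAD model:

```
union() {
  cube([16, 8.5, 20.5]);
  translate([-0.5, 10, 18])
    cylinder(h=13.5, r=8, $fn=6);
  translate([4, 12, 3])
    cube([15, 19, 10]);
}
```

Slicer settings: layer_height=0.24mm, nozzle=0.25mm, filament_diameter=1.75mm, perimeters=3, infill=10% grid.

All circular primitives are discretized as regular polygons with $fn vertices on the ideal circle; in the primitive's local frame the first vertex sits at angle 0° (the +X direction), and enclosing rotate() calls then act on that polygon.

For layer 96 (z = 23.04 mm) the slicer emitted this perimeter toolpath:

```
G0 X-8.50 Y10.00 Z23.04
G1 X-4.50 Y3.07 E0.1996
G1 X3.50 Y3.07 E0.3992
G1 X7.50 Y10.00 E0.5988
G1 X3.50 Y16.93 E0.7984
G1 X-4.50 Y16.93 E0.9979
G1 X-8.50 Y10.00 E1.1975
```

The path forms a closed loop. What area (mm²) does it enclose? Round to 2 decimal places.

Apply the shoelace formula to the sequence of (X, Y) vertices; enclosed area = 166.32 mm².

166.32 mm²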